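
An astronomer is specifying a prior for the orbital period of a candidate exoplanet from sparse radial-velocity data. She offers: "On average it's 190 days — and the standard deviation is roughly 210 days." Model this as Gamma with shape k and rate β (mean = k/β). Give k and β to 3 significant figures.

k ≈ 0.819, β ≈ 0.00431

For Gamma(k, rate β): mean = k/β, variance = k/β², so CV = 1/√k.
CV = SD/mean = 210/190 = 1.105, hence k = 1/CV² = 0.819.
Then β = k/mean = 0.819/190 = 0.00431.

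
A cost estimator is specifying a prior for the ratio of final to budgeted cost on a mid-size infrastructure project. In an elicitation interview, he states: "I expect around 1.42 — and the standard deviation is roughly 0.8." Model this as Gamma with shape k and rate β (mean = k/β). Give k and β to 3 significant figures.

k ≈ 3.15, β ≈ 2.22

For Gamma(k, rate β): mean = k/β, variance = k/β², so CV = 1/√k.
CV = SD/mean = 0.8/1.42 = 0.5634, hence k = 1/CV² = 3.15.
Then β = k/mean = 3.15/1.42 = 2.22.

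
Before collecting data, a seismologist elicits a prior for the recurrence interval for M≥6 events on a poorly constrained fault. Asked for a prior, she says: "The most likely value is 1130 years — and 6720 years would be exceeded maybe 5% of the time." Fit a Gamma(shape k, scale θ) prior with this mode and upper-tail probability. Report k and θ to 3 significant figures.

k ≈ 1.72, θ ≈ 1570

Gamma(k,θ) with k>1 has mode (k−1)θ, so θ = 1130/(k−1).
Need P(X < 6720) = 0.95 with θ tied to k this way. Start at k = 2, θ = 1130: P(X<6720) ≈ 0.982.
Too high — lower k to spread out. Iterating converges to k ≈ 1.72.
Then θ = 1130/(1.72−1) ≈ 1570.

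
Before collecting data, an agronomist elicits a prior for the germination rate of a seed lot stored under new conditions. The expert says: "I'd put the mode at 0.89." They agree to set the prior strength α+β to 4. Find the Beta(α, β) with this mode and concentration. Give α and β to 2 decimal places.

For α,β > 1 the Beta mode is (α−1)/(α+β−2). With α+β = 4, the mode is (α−1)/2.
Set (α−1)/2 = 0.89 → α = 1 + 0.89·2 = 2.78.
β = 4 − α = 1.22.

α = 2.78, β = 1.22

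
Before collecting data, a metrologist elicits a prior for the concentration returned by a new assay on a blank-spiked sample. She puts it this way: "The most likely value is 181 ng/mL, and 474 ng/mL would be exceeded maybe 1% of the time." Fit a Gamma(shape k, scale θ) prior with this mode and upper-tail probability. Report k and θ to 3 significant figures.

k ≈ 6.01, θ ≈ 36.1

Gamma(k,θ) with k>1 has mode (k−1)θ, so θ = 181/(k−1).
Need P(X < 474) = 0.99 with θ tied to k this way. Start at k = 2, θ = 181: P(X<474) ≈ 0.736.
Too low — raise k to concentrate. Iterating converges to k ≈ 6.01.
Then θ = 181/(6.01−1) ≈ 36.1.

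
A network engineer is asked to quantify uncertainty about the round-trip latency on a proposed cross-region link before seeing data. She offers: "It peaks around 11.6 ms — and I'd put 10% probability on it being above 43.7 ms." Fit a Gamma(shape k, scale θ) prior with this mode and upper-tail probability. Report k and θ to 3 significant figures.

k ≈ 2.05, θ ≈ 11

Gamma(k,θ) with k>1 has mode (k−1)θ, so θ = 11.6/(k−1).
Need P(X < 43.7) = 0.9 with θ tied to k this way. Start at k = 2, θ = 11.6: P(X<43.7) ≈ 0.890.
Too low — raise k to concentrate. Iterating converges to k ≈ 2.05.
Then θ = 11.6/(2.05−1) ≈ 11.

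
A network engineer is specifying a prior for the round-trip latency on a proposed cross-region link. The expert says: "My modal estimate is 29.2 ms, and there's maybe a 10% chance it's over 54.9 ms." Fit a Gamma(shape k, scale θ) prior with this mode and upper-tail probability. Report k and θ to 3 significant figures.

k ≈ 5.79, θ ≈ 6.09

Gamma(k,θ) with k>1 has mode (k−1)θ, so θ = 29.2/(k−1).
Need P(X < 54.9) = 0.9 with θ tied to k this way. Start at k = 2, θ = 29.2: P(X<54.9) ≈ 0.561.
Too low — raise k to concentrate. Iterating converges to k ≈ 5.79.
Then θ = 29.2/(5.79−1) ≈ 6.09.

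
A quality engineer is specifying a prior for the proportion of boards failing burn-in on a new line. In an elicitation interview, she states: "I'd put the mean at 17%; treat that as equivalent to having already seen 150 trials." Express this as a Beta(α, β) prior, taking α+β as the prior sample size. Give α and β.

α = 25.5, β = 124.5

Under the effective-sample-size interpretation, Beta(α, β) has prior mean α/(α+β) and prior sample size α+β.
So α+β = 150 and α/(α+β) = 0.17, giving α = 0.17·150 = 25.5 and β = 150 − 25.5 = 124.5.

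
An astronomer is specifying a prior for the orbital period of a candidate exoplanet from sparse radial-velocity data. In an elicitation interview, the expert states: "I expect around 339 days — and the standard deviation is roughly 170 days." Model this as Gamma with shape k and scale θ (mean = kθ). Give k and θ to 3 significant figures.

For Gamma(k, scale θ): mean = kθ, variance = kθ², so CV = 1/√k.
CV = SD/mean = 170/339 = 0.5015, hence k = 1/CV² = 3.98.
Then θ = mean/k = 339/3.98 = 85.3.

k ≈ 3.98, θ ≈ 85.3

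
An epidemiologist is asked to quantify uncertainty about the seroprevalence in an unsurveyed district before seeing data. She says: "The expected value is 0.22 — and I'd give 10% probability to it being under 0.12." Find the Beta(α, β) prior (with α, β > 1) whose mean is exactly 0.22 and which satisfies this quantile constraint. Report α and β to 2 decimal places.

α ≈ 5.41, β ≈ 19.17

With mean 0.22 fixed, write α = 0.22s, β = 0.78s where s = α+β.
Need P(θ < 0.12) = 0.1 under Beta(0.22s, 0.78s). Normal approximation: (q−m)/√(m(1−m)/s) ≈ z_{0.1} = -1.28, so s ≈ 0.22·0.78·(-1.28)²/(0.12−0.22)² = 28.2.
At s = 28.2: P(θ<0.12) ≈ 0.083. Adjusting to match 0.1 gives s ≈ 24.58.
So α = 0.22·24.58 ≈ 5.41, β = 0.78·24.58 ≈ 19.17.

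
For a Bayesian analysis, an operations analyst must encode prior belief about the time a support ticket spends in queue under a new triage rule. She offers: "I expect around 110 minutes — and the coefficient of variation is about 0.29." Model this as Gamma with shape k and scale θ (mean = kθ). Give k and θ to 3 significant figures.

k ≈ 11.9, θ ≈ 9.25

For Gamma(k, scale θ): mean = kθ, variance = kθ², so CV = 1/√k.
CV = 0.29, hence k = 1/CV² = 11.9.
Then θ = mean/k = 110/11.9 = 9.25.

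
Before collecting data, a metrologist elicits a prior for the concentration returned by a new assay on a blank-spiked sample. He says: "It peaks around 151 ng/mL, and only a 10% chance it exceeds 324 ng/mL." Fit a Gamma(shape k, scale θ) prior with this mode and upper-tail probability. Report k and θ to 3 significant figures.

k ≈ 4.3, θ ≈ 45.8

Gamma(k,θ) with k>1 has mode (k−1)θ, so θ = 151/(k−1).
Need P(X < 324) = 0.9 with θ tied to k this way. Start at k = 2, θ = 151: P(X<324) ≈ 0.632.
Too low — raise k to concentrate. Iterating converges to k ≈ 4.3.
Then θ = 151/(4.3−1) ≈ 45.8.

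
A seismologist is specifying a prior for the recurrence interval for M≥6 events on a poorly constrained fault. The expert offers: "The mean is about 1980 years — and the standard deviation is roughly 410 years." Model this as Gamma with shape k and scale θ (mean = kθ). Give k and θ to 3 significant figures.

k ≈ 23.3, θ ≈ 84.9

For Gamma(k, scale θ): mean = kθ, variance = kθ², so CV = 1/√k.
CV = SD/mean = 410/1980 = 0.2071, hence k = 1/CV² = 23.3.
Then θ = mean/k = 1980/23.3 = 84.9.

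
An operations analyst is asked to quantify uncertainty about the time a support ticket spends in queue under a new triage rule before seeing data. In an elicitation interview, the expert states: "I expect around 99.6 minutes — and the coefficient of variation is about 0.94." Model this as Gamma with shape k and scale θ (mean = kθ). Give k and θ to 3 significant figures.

For Gamma(k, scale θ): mean = kθ, variance = kθ², so CV = 1/√k.
CV = 0.94, hence k = 1/CV² = 1.13.
Then θ = mean/k = 99.6/1.13 = 88.

k ≈ 1.13, θ ≈ 88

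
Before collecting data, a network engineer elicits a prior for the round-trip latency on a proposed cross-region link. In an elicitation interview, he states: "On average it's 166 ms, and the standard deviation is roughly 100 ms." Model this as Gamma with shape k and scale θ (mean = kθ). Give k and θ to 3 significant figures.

k ≈ 2.76, θ ≈ 60.2

For Gamma(k, scale θ): mean = kθ, variance = kθ², so CV = 1/√k.
CV = SD/mean = 100/166 = 0.6024, hence k = 1/CV² = 2.76.
Then θ = mean/k = 166/2.76 = 60.2.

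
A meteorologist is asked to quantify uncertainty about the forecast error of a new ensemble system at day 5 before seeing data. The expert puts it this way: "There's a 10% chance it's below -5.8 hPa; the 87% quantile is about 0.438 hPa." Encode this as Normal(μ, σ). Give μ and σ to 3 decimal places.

The p-quantile of Normal(μ,σ) is μ + z_p·σ, with z_{0.1} = -1.282 and z_{0.87} = 1.126.
Eliminate σ: μ = (z₂·x₁ − z₁·x₂)/(z₂ − z₁) = (1.126·-5.8 − (-1.282)·0.438)/2.408 = -2.480.
Then σ = (x₂ − x₁)/(z₂ − z₁) = (0.438 − -5.8)/2.408 = 2.591.

μ = -2.480, σ = 2.591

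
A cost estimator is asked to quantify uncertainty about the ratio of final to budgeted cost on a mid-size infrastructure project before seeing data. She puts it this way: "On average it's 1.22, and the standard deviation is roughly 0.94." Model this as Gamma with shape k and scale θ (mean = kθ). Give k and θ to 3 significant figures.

k ≈ 1.68, θ ≈ 0.724

For Gamma(k, scale θ): mean = kθ, variance = kθ², so CV = 1/√k.
CV = SD/mean = 0.94/1.22 = 0.7705, hence k = 1/CV² = 1.68.
Then θ = mean/k = 1.22/1.68 = 0.724.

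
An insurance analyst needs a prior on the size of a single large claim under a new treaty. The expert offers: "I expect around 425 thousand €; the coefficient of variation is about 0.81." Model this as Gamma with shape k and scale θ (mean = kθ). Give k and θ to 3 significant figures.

For Gamma(k, scale θ): mean = kθ, variance = kθ², so CV = 1/√k.
CV = 0.81, hence k = 1/CV² = 1.52.
Then θ = mean/k = 425/1.52 = 279.

k ≈ 1.52, θ ≈ 279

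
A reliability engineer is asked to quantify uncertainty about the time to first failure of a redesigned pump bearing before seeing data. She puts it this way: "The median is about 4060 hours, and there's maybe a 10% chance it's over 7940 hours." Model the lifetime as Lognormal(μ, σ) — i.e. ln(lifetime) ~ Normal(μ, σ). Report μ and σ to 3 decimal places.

μ ≈ 8.309, σ ≈ 0.523

If T ~ Lognormal(μ,σ) then ln T ~ Normal(μ,σ), so the p-quantile of ln T is μ + z_p·σ.
ln(4060) = 8.309 and ln(7940) = 8.98; z_{0.5} = 0, z_{0.9} = 1.282.
σ = (8.98 − 8.309)/(1.282 − (0)) = 0.523.
μ = 8.309 − (0)·0.523 = 8.309.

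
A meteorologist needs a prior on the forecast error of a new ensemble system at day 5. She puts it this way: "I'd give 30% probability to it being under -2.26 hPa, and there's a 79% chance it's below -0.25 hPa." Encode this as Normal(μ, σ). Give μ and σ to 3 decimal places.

The p-quantile of Normal(μ,σ) is μ + z_p·σ, with z_{0.3} = -0.5244 and z_{0.79} = 0.8064.
Eliminate σ: μ = (z₂·x₁ − z₁·x₂)/(z₂ − z₁) = (0.8064·-2.26 − (-0.5244)·-0.25)/1.331 = -1.468.
Then σ = (x₂ − x₁)/(z₂ − z₁) = (-0.25 − -2.26)/1.331 = 1.510.

μ = -1.468, σ = 1.510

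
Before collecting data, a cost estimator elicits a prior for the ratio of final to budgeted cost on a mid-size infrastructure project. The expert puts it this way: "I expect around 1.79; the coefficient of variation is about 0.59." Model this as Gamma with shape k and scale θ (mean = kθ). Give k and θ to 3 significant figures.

For Gamma(k, scale θ): mean = kθ, variance = kθ², so CV = 1/√k.
CV = 0.59, hence k = 1/CV² = 2.87.
Then θ = mean/k = 1.79/2.87 = 0.623.

k ≈ 2.87, θ ≈ 0.623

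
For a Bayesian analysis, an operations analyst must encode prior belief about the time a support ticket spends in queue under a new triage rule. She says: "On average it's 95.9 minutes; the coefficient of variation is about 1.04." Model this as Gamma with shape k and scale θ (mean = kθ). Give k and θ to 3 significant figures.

For Gamma(k, scale θ): mean = kθ, variance = kθ², so CV = 1/√k.
CV = 1.04, hence k = 1/CV² = 0.925.
Then θ = mean/k = 95.9/0.925 = 104.

k ≈ 0.925, θ ≈ 104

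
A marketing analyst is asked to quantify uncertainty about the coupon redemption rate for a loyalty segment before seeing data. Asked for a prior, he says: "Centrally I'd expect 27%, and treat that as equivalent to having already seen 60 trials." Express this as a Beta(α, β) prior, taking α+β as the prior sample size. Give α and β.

α = 16.2, β = 43.8

Under the effective-sample-size interpretation, Beta(α, β) has prior mean α/(α+β) and prior sample size α+β.
So α+β = 60 and α/(α+β) = 0.27, giving α = 0.27·60 = 16.2 and β = 60 − 16.2 = 43.8.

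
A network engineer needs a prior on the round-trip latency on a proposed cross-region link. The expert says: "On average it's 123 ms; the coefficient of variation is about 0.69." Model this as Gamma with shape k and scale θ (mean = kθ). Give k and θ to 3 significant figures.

k ≈ 2.1, θ ≈ 58.6

For Gamma(k, scale θ): mean = kθ, variance = kθ², so CV = 1/√k.
CV = 0.69, hence k = 1/CV² = 2.1.
Then θ = mean/k = 123/2.1 = 58.6.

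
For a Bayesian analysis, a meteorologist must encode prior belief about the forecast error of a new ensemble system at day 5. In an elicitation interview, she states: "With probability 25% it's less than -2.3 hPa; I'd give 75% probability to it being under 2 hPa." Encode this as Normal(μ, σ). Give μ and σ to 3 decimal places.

μ = -0.150, σ = 3.188

The p-quantile of Normal(μ,σ) is μ + z_p·σ, with z_{0.25} = -0.6745 and z_{0.75} = 0.6745.
Eliminate σ: μ = (z₂·x₁ − z₁·x₂)/(z₂ − z₁) = (0.6745·-2.3 − (-0.6745)·2)/1.349 = -0.150.
Then σ = (x₂ − x₁)/(z₂ − z₁) = (2 − -2.3)/1.349 = 3.188.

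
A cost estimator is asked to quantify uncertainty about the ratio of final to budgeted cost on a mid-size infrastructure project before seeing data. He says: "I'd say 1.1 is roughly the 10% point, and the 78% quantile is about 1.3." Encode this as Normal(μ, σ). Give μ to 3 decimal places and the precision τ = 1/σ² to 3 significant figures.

For Normal(μ,σ), the p-quantile is μ + z_p·σ. Here z_{0.1} = -1.282, z_{0.78} = 0.7722.
So 1.1 = μ − 1.282σ and 1.3 = μ + 0.7722σ.
Subtracting: σ = (1.3 − 1.1)/(0.7722 − (-1.282)) = 0.097.
Then μ = 1.1 − (-1.282)·0.097 = 1.225.
Precision τ = 1/σ² = 1/0.09738² = 105.

μ = 1.225, τ = 105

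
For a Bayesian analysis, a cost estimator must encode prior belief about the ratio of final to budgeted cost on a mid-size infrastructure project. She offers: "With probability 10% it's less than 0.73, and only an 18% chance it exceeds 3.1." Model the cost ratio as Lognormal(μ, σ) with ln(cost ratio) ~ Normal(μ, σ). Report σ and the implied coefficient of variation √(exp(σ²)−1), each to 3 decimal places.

σ ≈ 0.658, CV ≈ 0.736

If T ~ Lognormal(μ,σ) then ln T ~ Normal(μ,σ), so the p-quantile of ln T is μ + z_p·σ.
ln(0.73) = -0.3147 and ln(3.1) = 1.131; z_{0.1} = -1.282, z_{0.82} = 0.9154.
σ = (1.131 − -0.3147)/(0.9154 − (-1.282)) = 0.658.
μ = -0.3147 − (-1.282)·0.658 = 0.529.
CV = √(exp(σ²)−1) = √(exp(0.4333)−1) = 0.736.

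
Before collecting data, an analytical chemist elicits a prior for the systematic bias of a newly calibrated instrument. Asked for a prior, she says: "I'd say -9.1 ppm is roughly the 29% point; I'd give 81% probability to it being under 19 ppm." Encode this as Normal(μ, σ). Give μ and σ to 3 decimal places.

μ = 1.764, σ = 19.633

For Normal(μ,σ), the p-quantile is μ + z_p·σ. Here z_{0.29} = -0.5534, z_{0.81} = 0.8779.
So -9.1 = μ − 0.5534σ and 19 = μ + 0.8779σ.
Subtracting: σ = (19 − -9.1)/(0.8779 − (-0.5534)) = 19.633.
Then μ = -9.1 − (-0.5534)·19.633 = 1.764.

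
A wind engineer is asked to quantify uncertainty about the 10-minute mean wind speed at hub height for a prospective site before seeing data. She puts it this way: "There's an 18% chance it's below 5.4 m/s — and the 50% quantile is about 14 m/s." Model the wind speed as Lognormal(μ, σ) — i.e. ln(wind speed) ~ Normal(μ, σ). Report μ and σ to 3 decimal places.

If T ~ Lognormal(μ,σ) then ln T ~ Normal(μ,σ), so the p-quantile of ln T is μ + z_p·σ.
ln(5.4) = 1.686 and ln(14) = 2.639; z_{0.18} = -0.9154, z_{0.5} = 0.
σ = (2.639 − 1.686)/(0 − (-0.9154)) = 1.041.
μ = 1.686 − (-0.9154)·1.041 = 2.639.

μ ≈ 2.639, σ ≈ 1.041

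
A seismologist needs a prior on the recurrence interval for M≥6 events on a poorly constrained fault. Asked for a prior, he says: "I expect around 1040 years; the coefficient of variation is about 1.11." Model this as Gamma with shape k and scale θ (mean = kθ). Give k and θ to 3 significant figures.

For Gamma(k, scale θ): mean = kθ, variance = kθ², so CV = 1/√k.
CV = 1.11, hence k = 1/CV² = 0.812.
Then θ = mean/k = 1040/0.812 = 1280.

k ≈ 0.812, θ ≈ 1280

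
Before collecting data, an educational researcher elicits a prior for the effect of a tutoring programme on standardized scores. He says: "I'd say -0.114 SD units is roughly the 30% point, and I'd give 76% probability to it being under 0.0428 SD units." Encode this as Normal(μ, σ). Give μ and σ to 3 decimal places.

μ = -0.047, σ = 0.127

The p-quantile of Normal(μ,σ) is μ + z_p·σ, with z_{0.3} = -0.5244 and z_{0.76} = 0.7063.
Eliminate σ: μ = (z₂·x₁ − z₁·x₂)/(z₂ − z₁) = (0.7063·-0.114 − (-0.5244)·0.0428)/1.231 = -0.047.
Then σ = (x₂ − x₁)/(z₂ − z₁) = (0.0428 − -0.114)/1.231 = 0.127.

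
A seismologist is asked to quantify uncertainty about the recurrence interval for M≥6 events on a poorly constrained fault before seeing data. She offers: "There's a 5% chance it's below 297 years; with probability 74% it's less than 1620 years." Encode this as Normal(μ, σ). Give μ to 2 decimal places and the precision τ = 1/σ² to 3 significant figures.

The p-quantile of Normal(μ,σ) is μ + z_p·σ, with z_{0.05} = -1.645 and z_{0.74} = 0.6433.
Eliminate σ: μ = (z₂·x₁ − z₁·x₂)/(z₂ − z₁) = (0.6433·297 − (-1.645)·1620)/2.288 = 1248.03.
Then σ = (x₂ − x₁)/(z₂ − z₁) = (1620 − 297)/2.288 = 578.18.
Precision τ = 1/σ² = 1/578.2² = 2.99e-06.

μ = 1248.03, τ = 2.99e-06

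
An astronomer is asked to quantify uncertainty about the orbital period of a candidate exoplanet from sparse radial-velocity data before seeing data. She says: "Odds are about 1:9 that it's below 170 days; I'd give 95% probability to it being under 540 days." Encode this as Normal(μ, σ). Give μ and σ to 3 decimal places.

μ = 332.033, σ = 126.435

The p-quantile of Normal(μ,σ) is μ + z_p·σ, with z_{0.1} = -1.282 and z_{0.95} = 1.645.
Eliminate σ: μ = (z₂·x₁ − z₁·x₂)/(z₂ − z₁) = (1.645·170 − (-1.282)·540)/2.926 = 332.033.
Then σ = (x₂ − x₁)/(z₂ − z₁) = (540 − 170)/2.926 = 126.435.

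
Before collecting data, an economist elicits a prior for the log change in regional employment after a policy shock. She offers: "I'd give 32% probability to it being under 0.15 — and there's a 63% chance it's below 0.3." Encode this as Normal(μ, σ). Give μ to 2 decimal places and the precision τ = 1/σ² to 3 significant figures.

For Normal(μ,σ), the p-quantile is μ + z_p·σ. Here z_{0.32} = -0.4677, z_{0.63} = 0.3319.
So 0.15 = μ − 0.4677σ and 0.3 = μ + 0.3319σ.
Subtracting: σ = (0.3 − 0.15)/(0.3319 − (-0.4677)) = 0.19.
Then μ = 0.15 − (-0.4677)·0.19 = 0.24.
Precision τ = 1/σ² = 1/0.1876² = 28.4.

μ = 0.24, τ = 28.4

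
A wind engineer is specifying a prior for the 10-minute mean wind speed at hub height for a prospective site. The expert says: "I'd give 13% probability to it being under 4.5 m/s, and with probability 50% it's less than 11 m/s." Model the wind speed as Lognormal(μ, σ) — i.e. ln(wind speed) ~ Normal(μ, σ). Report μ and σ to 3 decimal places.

If T ~ Lognormal(μ,σ) then ln T ~ Normal(μ,σ), so the p-quantile of ln T is μ + z_p·σ.
ln(4.5) = 1.504 and ln(11) = 2.398; z_{0.13} = -1.126, z_{0.5} = 0.
σ = (2.398 − 1.504)/(0 − (-1.126)) = 0.794.
μ = 1.504 − (-1.126)·0.794 = 2.398.

μ ≈ 2.398, σ ≈ 0.794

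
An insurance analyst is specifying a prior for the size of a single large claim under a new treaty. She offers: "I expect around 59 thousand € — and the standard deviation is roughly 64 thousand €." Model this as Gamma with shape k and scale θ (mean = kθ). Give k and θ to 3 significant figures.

k ≈ 0.85, θ ≈ 69.4

For Gamma(k, scale θ): mean = kθ, variance = kθ², so CV = 1/√k.
CV = SD/mean = 64/59 = 1.085, hence k = 1/CV² = 0.85.
Then θ = mean/k = 59/0.85 = 69.4.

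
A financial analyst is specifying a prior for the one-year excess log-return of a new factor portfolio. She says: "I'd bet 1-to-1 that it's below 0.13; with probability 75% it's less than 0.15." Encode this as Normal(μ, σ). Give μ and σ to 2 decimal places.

μ = 0.13, σ = 0.03

The p-quantile of Normal(μ,σ) is μ + z_p·σ, with z_{0.5} = 0 and z_{0.75} = 0.6745.
Eliminate σ: μ = (z₂·x₁ − z₁·x₂)/(z₂ − z₁) = (0.6745·0.13 − (0)·0.15)/0.6745 = 0.13.
Then σ = (x₂ − x₁)/(z₂ − z₁) = (0.15 − 0.13)/0.6745 = 0.03.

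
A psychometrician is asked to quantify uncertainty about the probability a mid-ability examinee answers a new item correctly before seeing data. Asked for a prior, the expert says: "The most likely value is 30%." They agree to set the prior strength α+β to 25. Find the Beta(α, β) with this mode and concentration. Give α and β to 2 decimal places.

For α,β > 1 the Beta mode is (α−1)/(α+β−2). With α+β = 25, the mode is (α−1)/23.
Set (α−1)/23 = 0.3 → α = 1 + 0.3·23 = 7.90.
β = 25 − α = 17.10.

α = 7.90, β = 17.10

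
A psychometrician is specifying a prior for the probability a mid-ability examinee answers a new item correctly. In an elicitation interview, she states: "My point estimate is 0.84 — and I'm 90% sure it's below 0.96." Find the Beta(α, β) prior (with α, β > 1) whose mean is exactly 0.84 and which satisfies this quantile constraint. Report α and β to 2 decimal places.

α ≈ 8.82, β ≈ 1.68

With mean 0.84 fixed, write α = 0.84s, β = 0.16s where s = α+β.
Need P(θ < 0.96) = 0.9 under Beta(0.84s, 0.16s). Normal approximation: (q−m)/√(m(1−m)/s) ≈ z_{0.9} = 1.28, so s ≈ 0.84·0.16·(1.28)²/(0.96−0.84)² = 15.3.
At s = 15.3: P(θ<0.96) ≈ 0.949. Adjusting to match 0.9 gives s ≈ 10.50.
So α = 0.84·10.50 ≈ 8.82, β = 0.16·10.50 ≈ 1.68.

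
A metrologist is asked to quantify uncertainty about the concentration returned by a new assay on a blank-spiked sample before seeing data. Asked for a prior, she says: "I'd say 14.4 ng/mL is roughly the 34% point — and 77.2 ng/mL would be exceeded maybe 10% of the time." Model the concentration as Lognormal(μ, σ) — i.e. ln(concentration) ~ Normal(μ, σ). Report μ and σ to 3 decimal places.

If T ~ Lognormal(μ,σ) then ln T ~ Normal(μ,σ), so the p-quantile of ln T is μ + z_p·σ.
ln(14.4) = 2.667 and ln(77.2) = 4.346; z_{0.34} = -0.4125, z_{0.9} = 1.282.
σ = (4.346 − 2.667)/(1.282 − (-0.4125)) = 0.991.
μ = 2.667 − (-0.4125)·0.991 = 3.076.

μ ≈ 3.076, σ ≈ 0.991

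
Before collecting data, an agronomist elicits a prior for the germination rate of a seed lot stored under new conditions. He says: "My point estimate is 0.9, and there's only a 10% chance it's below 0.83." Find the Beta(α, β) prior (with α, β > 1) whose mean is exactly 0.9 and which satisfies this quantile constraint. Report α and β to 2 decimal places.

With mean 0.9 fixed, write α = 0.9s, β = 0.1s where s = α+β.
Need P(θ < 0.83) = 0.1 under Beta(0.9s, 0.1s). Normal approximation: (q−m)/√(m(1−m)/s) ≈ z_{0.1} = -1.28, so s ≈ 0.9·0.1·(-1.28)²/(0.83−0.9)² = 30.2.
At s = 30.2: P(θ<0.83) ≈ 0.107. Adjusting to match 0.1 gives s ≈ 32.84.
So α = 0.9·32.84 ≈ 29.55, β = 0.1·32.84 ≈ 3.28.

α ≈ 29.55, β ≈ 3.28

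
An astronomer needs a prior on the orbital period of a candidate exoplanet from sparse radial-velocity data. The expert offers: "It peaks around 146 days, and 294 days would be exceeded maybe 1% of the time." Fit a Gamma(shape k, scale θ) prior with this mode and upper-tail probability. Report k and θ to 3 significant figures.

Gamma(k,θ) with k>1 has mode (k−1)θ, so θ = 146/(k−1).
Need P(X < 294) = 0.99 with θ tied to k this way. Start at k = 2, θ = 146: P(X<294) ≈ 0.598.
Too low — raise k to concentrate. Iterating converges to k ≈ 11.
Then θ = 146/(11−1) ≈ 14.6.

k ≈ 11, θ ≈ 14.6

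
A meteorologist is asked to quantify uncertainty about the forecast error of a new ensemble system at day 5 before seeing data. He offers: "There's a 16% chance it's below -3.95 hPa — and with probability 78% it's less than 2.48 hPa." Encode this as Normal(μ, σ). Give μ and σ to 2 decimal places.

For Normal(μ,σ), the p-quantile is μ + z_p·σ. Here z_{0.16} = -0.9945, z_{0.78} = 0.7722.
So -3.95 = μ − 0.9945σ and 2.48 = μ + 0.7722σ.
Subtracting: σ = (2.48 − -3.95)/(0.7722 − (-0.9945)) = 3.64.
Then μ = -3.95 − (-0.9945)·3.64 = -0.33.

μ = -0.33, σ = 3.64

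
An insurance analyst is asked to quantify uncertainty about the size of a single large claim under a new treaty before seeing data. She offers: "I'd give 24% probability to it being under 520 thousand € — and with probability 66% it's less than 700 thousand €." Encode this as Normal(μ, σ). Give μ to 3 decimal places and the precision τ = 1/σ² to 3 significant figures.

For Normal(μ,σ), the p-quantile is μ + z_p·σ. Here z_{0.24} = -0.7063, z_{0.66} = 0.4125.
So 520 = μ − 0.7063σ and 700 = μ + 0.4125σ.
Subtracting: σ = (700 − 520)/(0.4125 − (-0.7063)) = 160.892.
Then μ = 520 − (-0.7063)·160.892 = 633.638.
Precision τ = 1/σ² = 1/160.9² = 3.86e-05.

μ = 633.638, τ = 3.86e-05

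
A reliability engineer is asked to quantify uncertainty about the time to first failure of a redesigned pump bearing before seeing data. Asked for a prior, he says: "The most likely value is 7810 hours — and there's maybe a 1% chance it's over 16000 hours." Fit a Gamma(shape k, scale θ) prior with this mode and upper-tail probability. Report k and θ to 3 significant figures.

k ≈ 10.5, θ ≈ 822

Gamma(k,θ) with k>1 has mode (k−1)θ, so θ = 7810/(k−1).
Need P(X < 16000) = 0.99 with θ tied to k this way. Start at k = 2, θ = 7810: P(X<16000) ≈ 0.607.
Too low — raise k to concentrate. Iterating converges to k ≈ 10.5.
Then θ = 7810/(10.5−1) ≈ 822.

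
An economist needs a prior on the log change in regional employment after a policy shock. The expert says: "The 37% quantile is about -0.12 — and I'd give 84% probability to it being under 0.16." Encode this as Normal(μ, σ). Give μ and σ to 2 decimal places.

For Normal(μ,σ), the p-quantile is μ + z_p·σ. Here z_{0.37} = -0.3319, z_{0.84} = 0.9945.
So -0.12 = μ − 0.3319σ and 0.16 = μ + 0.9945σ.
Subtracting: σ = (0.16 − -0.12)/(0.9945 − (-0.3319)) = 0.21.
Then μ = -0.12 − (-0.3319)·0.21 = -0.05.

μ = -0.05, σ = 0.21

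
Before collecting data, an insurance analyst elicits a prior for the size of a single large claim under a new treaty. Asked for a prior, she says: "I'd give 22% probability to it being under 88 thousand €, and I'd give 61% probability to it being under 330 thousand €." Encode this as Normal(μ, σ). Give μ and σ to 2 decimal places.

μ = 265.72, σ = 230.14

The p-quantile of Normal(μ,σ) is μ + z_p·σ, with z_{0.22} = -0.7722 and z_{0.61} = 0.2793.
Eliminate σ: μ = (z₂·x₁ − z₁·x₂)/(z₂ − z₁) = (0.2793·88 − (-0.7722)·330)/1.052 = 265.72.
Then σ = (x₂ − x₁)/(z₂ − z₁) = (330 − 88)/1.052 = 230.14.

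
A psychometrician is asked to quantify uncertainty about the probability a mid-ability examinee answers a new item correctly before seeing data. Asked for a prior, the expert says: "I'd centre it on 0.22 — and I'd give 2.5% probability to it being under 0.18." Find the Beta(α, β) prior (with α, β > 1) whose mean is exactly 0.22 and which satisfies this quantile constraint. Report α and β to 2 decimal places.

With mean 0.22 fixed, write α = 0.22s, β = 0.78s where s = α+β.
Need P(θ < 0.18) = 0.025 under Beta(0.22s, 0.78s). Normal approximation: (q−m)/√(m(1−m)/s) ≈ z_{0.025} = -1.96, so s ≈ 0.22·0.78·(-1.96)²/(0.18−0.22)² = 412.0.
At s = 412.0: P(θ<0.18) ≈ 0.021. Adjusting to match 0.025 gives s ≈ 383.15.
So α = 0.22·383.15 ≈ 84.29, β = 0.78·383.15 ≈ 298.86.

α ≈ 84.29, β ≈ 298.86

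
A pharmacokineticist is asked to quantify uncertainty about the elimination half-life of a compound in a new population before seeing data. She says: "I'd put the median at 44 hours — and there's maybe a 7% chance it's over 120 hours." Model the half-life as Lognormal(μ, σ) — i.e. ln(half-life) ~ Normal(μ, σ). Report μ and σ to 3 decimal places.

If T ~ Lognormal(μ,σ) then ln T ~ Normal(μ,σ), so the p-quantile of ln T is μ + z_p·σ.
ln(44) = 3.784 and ln(120) = 4.787; z_{0.5} = 0, z_{0.93} = 1.476.
σ = (4.787 − 3.784)/(1.476 − (0)) = 0.680.
μ = 3.784 − (0)·0.680 = 3.784.

μ ≈ 3.784, σ ≈ 0.680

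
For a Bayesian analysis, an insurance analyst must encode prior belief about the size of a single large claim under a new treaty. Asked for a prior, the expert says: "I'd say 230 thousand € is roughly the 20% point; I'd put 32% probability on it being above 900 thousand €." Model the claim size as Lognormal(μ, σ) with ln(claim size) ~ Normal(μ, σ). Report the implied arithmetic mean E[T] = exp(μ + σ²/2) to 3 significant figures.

If T ~ Lognormal(μ,σ) then ln T ~ Normal(μ,σ), so the p-quantile of ln T is μ + z_p·σ.
ln(230) = 5.438 and ln(900) = 6.802; z_{0.2} = -0.8416, z_{0.68} = 0.4677.
σ = (6.802 − 5.438)/(0.4677 − (-0.8416)) = 1.042.
μ = 5.438 − (-0.8416)·1.042 = 6.315.
E[T] = exp(μ + σ²/2) = exp(6.315 + 0.5429) = 951 thousand €.

E[T] ≈ 951 thousand €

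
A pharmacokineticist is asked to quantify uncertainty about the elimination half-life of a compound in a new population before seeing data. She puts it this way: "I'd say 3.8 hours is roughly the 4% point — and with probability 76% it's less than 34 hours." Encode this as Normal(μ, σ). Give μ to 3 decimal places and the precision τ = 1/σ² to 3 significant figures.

μ = 25.319, τ = 0.00662

For Normal(μ,σ), the p-quantile is μ + z_p·σ. Here z_{0.04} = -1.751, z_{0.76} = 0.7063.
So 3.8 = μ − 1.751σ and 34 = μ + 0.7063σ.
Subtracting: σ = (34 − 3.8)/(0.7063 − (-1.751)) = 12.291.
Then μ = 3.8 − (-1.751)·12.291 = 25.319.
Precision τ = 1/σ² = 1/12.29² = 0.00662.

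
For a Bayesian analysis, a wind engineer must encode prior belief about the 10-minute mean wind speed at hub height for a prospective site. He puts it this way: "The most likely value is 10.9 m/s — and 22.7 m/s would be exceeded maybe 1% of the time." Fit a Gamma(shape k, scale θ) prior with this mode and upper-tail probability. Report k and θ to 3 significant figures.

k ≈ 10.1, θ ≈ 1.2

Gamma(k,θ) with k>1 has mode (k−1)θ, so θ = 10.9/(k−1).
Need P(X < 22.7) = 0.99 with θ tied to k this way. Start at k = 2, θ = 10.9: P(X<22.7) ≈ 0.616.
Too low — raise k to concentrate. Iterating converges to k ≈ 10.1.
Then θ = 10.9/(10.1−1) ≈ 1.2.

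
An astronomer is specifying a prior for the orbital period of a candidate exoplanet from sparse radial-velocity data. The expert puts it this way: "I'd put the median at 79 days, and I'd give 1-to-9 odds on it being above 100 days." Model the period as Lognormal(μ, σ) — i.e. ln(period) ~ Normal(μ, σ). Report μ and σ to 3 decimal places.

If T ~ Lognormal(μ,σ) then ln T ~ Normal(μ,σ), so the p-quantile of ln T is μ + z_p·σ.
ln(79) = 4.369 and ln(100) = 4.605; z_{0.5} = 0, z_{0.9} = 1.282.
σ = (4.605 − 4.369)/(1.282 − (0)) = 0.184.
μ = 4.369 − (0)·0.184 = 4.369.

μ ≈ 4.369, σ ≈ 0.184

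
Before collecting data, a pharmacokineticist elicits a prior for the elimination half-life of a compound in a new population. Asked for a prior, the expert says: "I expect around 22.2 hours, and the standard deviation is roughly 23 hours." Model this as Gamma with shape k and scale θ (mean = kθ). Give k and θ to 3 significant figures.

k ≈ 0.932, θ ≈ 23.8

For Gamma(k, scale θ): mean = kθ, variance = kθ², so CV = 1/√k.
CV = SD/mean = 23/22.2 = 1.036, hence k = 1/CV² = 0.932.
Then θ = mean/k = 22.2/0.932 = 23.8.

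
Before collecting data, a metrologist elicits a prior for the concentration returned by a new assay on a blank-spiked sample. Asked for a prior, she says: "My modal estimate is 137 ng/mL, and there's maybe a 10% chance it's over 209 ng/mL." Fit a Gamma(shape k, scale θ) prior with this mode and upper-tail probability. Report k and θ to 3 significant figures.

k ≈ 11.5, θ ≈ 13.1

Gamma(k,θ) with k>1 has mode (k−1)θ, so θ = 137/(k−1).
Need P(X < 209) = 0.9 with θ tied to k this way. Start at k = 2, θ = 137: P(X<209) ≈ 0.451.
Too low — raise k to concentrate. Iterating converges to k ≈ 11.5.
Then θ = 137/(11.5−1) ≈ 13.1.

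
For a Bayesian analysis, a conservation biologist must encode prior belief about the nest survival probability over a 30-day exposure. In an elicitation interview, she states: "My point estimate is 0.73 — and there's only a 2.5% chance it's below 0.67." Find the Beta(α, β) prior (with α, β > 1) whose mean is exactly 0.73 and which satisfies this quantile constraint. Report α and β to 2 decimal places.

α ≈ 162.86, β ≈ 60.24

With mean 0.73 fixed, write α = 0.73s, β = 0.27s where s = α+β.
Need P(θ < 0.67) = 0.025 under Beta(0.73s, 0.27s). Normal approximation: (q−m)/√(m(1−m)/s) ≈ z_{0.025} = -1.96, so s ≈ 0.73·0.27·(-1.96)²/(0.67−0.73)² = 210.3.
At s = 210.3: P(θ<0.67) ≈ 0.028. Adjusting to match 0.025 gives s ≈ 223.09.
So α = 0.73·223.09 ≈ 162.86, β = 0.27·223.09 ≈ 60.24.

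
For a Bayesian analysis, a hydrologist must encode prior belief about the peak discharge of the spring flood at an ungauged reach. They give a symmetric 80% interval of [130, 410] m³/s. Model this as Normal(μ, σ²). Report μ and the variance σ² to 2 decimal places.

A symmetric 80% interval runs μ ± z·σ with z = 1.282.
Half-width = 140, so σ = 140/1.282 = 109.243 and σ² = 11933.94.
μ is the interval midpoint, 270.00.

μ = 270.00, σ² = 11933.94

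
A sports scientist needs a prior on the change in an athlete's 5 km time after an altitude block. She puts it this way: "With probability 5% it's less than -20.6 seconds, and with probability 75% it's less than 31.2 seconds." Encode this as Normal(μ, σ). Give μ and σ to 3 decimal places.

For Normal(μ,σ), the p-quantile is μ + z_p·σ. Here z_{0.05} = -1.645, z_{0.75} = 0.6745.
So -20.6 = μ − 1.645σ and 31.2 = μ + 0.6745σ.
Subtracting: σ = (31.2 − -20.6)/(0.6745 − (-1.645)) = 22.334.
Then μ = -20.6 − (-1.645)·22.334 = 16.136.

μ = 16.136, σ = 22.334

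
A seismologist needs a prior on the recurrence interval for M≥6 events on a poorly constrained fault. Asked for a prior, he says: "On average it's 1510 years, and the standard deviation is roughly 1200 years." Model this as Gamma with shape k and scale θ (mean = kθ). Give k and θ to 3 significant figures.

k ≈ 1.58, θ ≈ 954

For Gamma(k, scale θ): mean = kθ, variance = kθ², so CV = 1/√k.
CV = SD/mean = 1200/1510 = 0.7947, hence k = 1/CV² = 1.58.
Then θ = mean/k = 1510/1.58 = 954.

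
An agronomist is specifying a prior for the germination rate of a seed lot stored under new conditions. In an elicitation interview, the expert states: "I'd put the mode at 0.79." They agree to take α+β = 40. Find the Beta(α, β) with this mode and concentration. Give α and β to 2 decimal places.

α = 31.02, β = 8.98

For α,β > 1 the Beta mode is (α−1)/(α+β−2). With α+β = 40, the mode is (α−1)/38.
Set (α−1)/38 = 0.79 → α = 1 + 0.79·38 = 31.02.
β = 40 − α = 8.98.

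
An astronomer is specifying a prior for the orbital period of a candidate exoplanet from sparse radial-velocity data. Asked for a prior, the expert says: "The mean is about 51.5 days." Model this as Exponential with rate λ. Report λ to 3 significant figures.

λ ≈ 0.0194

Exponential mean = 1/λ, so λ = 1/51.5 = 0.0194.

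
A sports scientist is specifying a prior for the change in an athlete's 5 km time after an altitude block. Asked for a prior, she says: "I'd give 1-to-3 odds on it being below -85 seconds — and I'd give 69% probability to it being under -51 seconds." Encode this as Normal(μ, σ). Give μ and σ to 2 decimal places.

The p-quantile of Normal(μ,σ) is μ + z_p·σ, with z_{0.25} = -0.6745 and z_{0.69} = 0.4959.
Eliminate σ: μ = (z₂·x₁ − z₁·x₂)/(z₂ − z₁) = (0.4959·-85 − (-0.6745)·-51)/1.17 = -65.41.
Then σ = (x₂ − x₁)/(z₂ − z₁) = (-51 − -85)/1.17 = 29.05.

μ = -65.41, σ = 29.05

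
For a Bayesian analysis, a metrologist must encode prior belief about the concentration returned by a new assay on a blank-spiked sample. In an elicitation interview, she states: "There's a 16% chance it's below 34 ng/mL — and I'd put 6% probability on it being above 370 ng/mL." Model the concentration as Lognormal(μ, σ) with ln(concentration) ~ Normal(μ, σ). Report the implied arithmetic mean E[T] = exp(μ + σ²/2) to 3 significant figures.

E[T] ≈ 134 ng/mL

If T ~ Lognormal(μ,σ) then ln T ~ Normal(μ,σ), so the p-quantile of ln T is μ + z_p·σ.
ln(34) = 3.526 and ln(370) = 5.914; z_{0.16} = -0.9945, z_{0.94} = 1.555.
σ = (5.914 − 3.526)/(1.555 − (-0.9945)) = 0.936.
μ = 3.526 − (-0.9945)·0.936 = 4.458.
E[T] = exp(μ + σ²/2) = exp(4.458 + 0.4384) = 134 ng/mL.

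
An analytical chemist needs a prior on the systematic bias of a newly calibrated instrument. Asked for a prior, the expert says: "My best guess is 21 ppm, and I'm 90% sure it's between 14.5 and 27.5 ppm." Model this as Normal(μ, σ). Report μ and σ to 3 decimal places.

μ = 21.000, σ = 3.952

A symmetric 90% interval runs μ ± z·σ with z = 1.645.
Half-width = 6.5, so σ = 6.5/1.645 = 3.952.
μ is the stated best guess, 21.000.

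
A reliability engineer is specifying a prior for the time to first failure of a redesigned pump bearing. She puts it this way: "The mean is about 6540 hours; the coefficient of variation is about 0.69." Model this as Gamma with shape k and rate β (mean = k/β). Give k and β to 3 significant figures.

k ≈ 2.1, β ≈ 0.000321

For Gamma(k, rate β): mean = k/β, variance = k/β², so CV = 1/√k.
CV = 0.69, hence k = 1/CV² = 2.1.
Then β = k/mean = 2.1/6540 = 0.000321.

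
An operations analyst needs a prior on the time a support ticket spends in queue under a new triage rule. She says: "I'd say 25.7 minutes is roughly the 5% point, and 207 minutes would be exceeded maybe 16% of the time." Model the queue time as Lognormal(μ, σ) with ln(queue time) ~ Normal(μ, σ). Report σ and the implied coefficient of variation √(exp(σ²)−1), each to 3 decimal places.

σ ≈ 0.790, CV ≈ 0.932

If T ~ Lognormal(μ,σ) then ln T ~ Normal(μ,σ), so the p-quantile of ln T is μ + z_p·σ.
ln(25.7) = 3.246 and ln(207) = 5.333; z_{0.05} = -1.645, z_{0.84} = 0.9945.
σ = (5.333 − 3.246)/(0.9945 − (-1.645)) = 0.790.
μ = 3.246 − (-1.645)·0.790 = 4.547.
CV = √(exp(σ²)−1) = √(exp(0.6248)−1) = 0.932.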